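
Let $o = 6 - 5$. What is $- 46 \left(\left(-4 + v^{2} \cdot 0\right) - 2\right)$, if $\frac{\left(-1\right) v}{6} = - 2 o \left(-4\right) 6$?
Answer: $276$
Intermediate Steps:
$o = 1$
$v = -288$ ($v = - 6 \left(- 2 \cdot 1 \left(-4\right) 6\right) = - 6 \left(- 2 \left(\left(-4\right) 6\right)\right) = - 6 \left(\left(-2\right) \left(-24\right)\right) = \left(-6\right) 48 = -288$)
$- 46 \left(\left(-4 + v^{2} \cdot 0\right) - 2\right) = - 46 \left(\left(-4 + \left(-288\right)^{2} \cdot 0\right) - 2\right) = - 46 \left(\left(-4 + 82944 \cdot 0\right) - 2\right) = - 46 \left(\left(-4 + 0\right) - 2\right) = - 46 \left(-4 - 2\right) = \left(-46\right) \left(-6\right) = 276$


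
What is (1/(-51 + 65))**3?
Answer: 1/2744 ≈ 0.00036443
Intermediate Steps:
(1/(-51 + 65))**3 = (1/14)**3 = 1/2744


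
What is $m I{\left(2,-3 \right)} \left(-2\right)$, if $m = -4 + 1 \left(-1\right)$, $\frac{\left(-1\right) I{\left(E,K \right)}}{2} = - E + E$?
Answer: $0$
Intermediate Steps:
$I{\left(E,K \right)} = 0$ ($I{\left(E,K \right)} = - 2 \left(- E + E\right) = \left(-2\right) 0 = 0$)
$m = -5$ ($m = -4 - 1 = -5$)
$m I{\left(2,-3 \right)} \left(-2\right) = \left(-5\right) 0 \left(-2\right) = 0 \left(-2\right) = 0$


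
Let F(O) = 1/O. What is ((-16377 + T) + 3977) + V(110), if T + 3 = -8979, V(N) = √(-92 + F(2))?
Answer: -21382 + I*√366/2 ≈ -21382.0 + 9.5656*I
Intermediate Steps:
V(N) = I*√366/2 (V(N) = √(-92 + 1/2) = √(-92 + ½) = √(-183/2) = I*√366/2)
T = -8982 (T = -3 - 8979 = -8982)
((-16377 + T) + 3977) + V(110) = ((-16377 - 8982) + 3977) + I*√366/2 = (-25359 + 3977) + I*√366/2 = -21382 + I*√366/2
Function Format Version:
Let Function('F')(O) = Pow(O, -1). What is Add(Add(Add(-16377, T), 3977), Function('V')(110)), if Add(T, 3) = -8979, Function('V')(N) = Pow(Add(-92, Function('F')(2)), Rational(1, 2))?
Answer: Add(-21382, Mul(Rational(1, 2), I, Pow(366, Rational(1, 2)))) ≈ Add(-21382., Mul(9.5656, I))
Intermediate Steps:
Function('V')(N) = Mul(Rational(1, 2), I, Pow(366, Rational(1, 2))) (Function('V')(N) = Pow(Add(-92, Pow(2, -1)), Rational(1, 2)) = Pow(Add(-92, Rational(1, 2)), Rational(1, 2)) = Pow(Rational(-183, 2), Rational(1, 2)) = Mul(Rational(1, 2), I, Pow(366, Rational(1, 2))))
T = -8982 (T = Add(-3, -8979) = -8982)
Add(Add(Add(-16377, T), 3977), Function('V')(110)) = Add(Add(Add(-16377, -8982), 3977), Mul(Rational(1, 2), I, Pow(366, Rational(1, 2)))) = Add(Add(-25359, 3977), Mul(Rational(1, 2), I, Pow(366, Rational(1, 2)))) = Add(-21382, Mul(Rational(1, 2), I, Pow(366, Rational(1, 2))))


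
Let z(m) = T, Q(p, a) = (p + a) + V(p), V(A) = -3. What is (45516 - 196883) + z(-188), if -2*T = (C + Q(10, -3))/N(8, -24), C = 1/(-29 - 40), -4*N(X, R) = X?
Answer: -41777017/276 ≈ -1.5137e+5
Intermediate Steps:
N(X, R) = -X/4
C = -1/69 (C = 1/(-69) = -1/69 ≈ -0.014493)
Q(p, a) = -3 + a + p (Q(p, a) = (p + a) - 3 = (a + p) - 3 = -3 + a + p)
T = 275/276 (T = -(-1/69 + (-3 - 3 + 10))/(2*((-¼*8))) = -(-1/69 + 4)/(2*(-2)) = -275*(-1)/(138*2) = -½*(-275/138) = 275/276 ≈ 0.99638)
z(m) = 275/276
(45516 - 196883) + z(-188) = (45516 - 196883) + 275/276 = -151367 + 275/276 = -41777017/276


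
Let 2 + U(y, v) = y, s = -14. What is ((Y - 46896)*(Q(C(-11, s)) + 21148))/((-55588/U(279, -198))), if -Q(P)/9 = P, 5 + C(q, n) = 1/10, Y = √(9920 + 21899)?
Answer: 344111809854/69485 - 58702117*√31819/555880 ≈ 4.9335e+6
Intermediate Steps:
Y = √31819 ≈ 178.38
U(y, v) = -2 + y
C(q, n) = -49/10 (C(q, n) = -5 + 1/10 = -5 + ⅒ = -49/10)
Q(P) = -9*P
((Y - 46896)*(Q(C(-11, s)) + 21148))/((-55588/U(279, -198))) = ((√31819 - 46896)*(-9*(-49/10) + 21148))/((-55588/(-2 + 279))) = ((-46896 + √31819)*(441/10 + 21148))/((-55588/277)) = ((-46896 + √31819)*(211921/10))/((-55588*1/277)) = (-4969123608/5 + 211921*√31819/10)/(-55588/277) = (-4969123608/5 + 211921*√31819/10)*(-277/55588) = 344111809854/69485 - 58702117*√31819/555880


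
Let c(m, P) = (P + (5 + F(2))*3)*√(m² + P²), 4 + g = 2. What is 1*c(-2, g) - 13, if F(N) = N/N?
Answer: -13 + 32*√2 ≈ 32.255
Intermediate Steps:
g = -2 (g = -4 + 2 = -2)
F(N) = 1
c(m, P) = √(P² + m²)*(18 + P) (c(m, P) = (P + (5 + 1)*3)*√(m² + P²) = (P + 6*3)*√(P² + m²) = (P + 18)*√(P² + m²) = (18 + P)*√(P² + m²) = √(P² + m²)*(18 + P))
1*c(-2, g) - 13 = 1*(√((-2)² + (-2)²)*(18 - 2)) - 13 = 1*(√(4 + 4)*16) - 13 = 1*(√8*16) - 13 = 1*((2*√2)*16) - 13 = 1*(32*√2) - 13 = 32*√2 - 13 = -13 + 32*√2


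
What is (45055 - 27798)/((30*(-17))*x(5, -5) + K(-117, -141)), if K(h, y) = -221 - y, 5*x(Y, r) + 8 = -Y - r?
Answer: 17257/736 ≈ 23.447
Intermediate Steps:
x(Y, r) = -8/5 - Y/5 - r/5 (x(Y, r) = -8/5 + (-Y - r)/5 = -8/5 + (-Y/5 - r/5) = -8/5 - Y/5 - r/5)
(45055 - 27798)/((30*(-17))*x(5, -5) + K(-117, -141)) = (45055 - 27798)/((30*(-17))*(-8/5 - 1/5*5 - 1/5*(-5)) + (-221 - 1*(-141))) = 17257/(-510*(-8/5 - 1 + 1) + (-221 + 141)) = 17257/(-510*(-8/5) - 80) = 17257/(816 - 80) = 17257/736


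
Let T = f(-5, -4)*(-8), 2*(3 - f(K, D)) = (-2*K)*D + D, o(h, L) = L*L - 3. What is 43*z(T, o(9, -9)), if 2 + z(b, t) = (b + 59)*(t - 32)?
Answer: -278984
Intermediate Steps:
o(h, L) = -3 + L² (o(h, L) = L² - 3 = -3 + L²)
f(K, D) = 3 - D/2 + D*K (f(K, D) = 3 - ((-2*K)*D + D)/2 = 3 - (-2*D*K + D)/2 = 3 - (D - 2*D*K)/2 = 3 + (-D/2 + D*K) = 3 - D/2 + D*K)
T = -200 (T = (3 - ½*(-4) - 4*(-5))*(-8) = (3 + 2 + 20)*(-8) = 25*(-8) = -200)
z(b, t) = -2 + (-32 + t)*(59 + b) (z(b, t) = -2 + (b + 59)*(t - 32) = -2 + (59 + b)*(-32 + t) = -2 + (-32 + t)*(59 + b))
43*z(T, o(9, -9)) = 43*(-1890 - 32*(-200) + 59*(-3 + (-9)²) - 200*(-3 + (-9)²)) = 43*(-1890 + 6400 + 59*(-3 + 81) - 200*(-3 + 81)) = 43*(-1890 + 6400 + 59*78 - 200*78) = 43*(-1890 + 6400 + 4602 - 15600) = 43*(-6488) = -278984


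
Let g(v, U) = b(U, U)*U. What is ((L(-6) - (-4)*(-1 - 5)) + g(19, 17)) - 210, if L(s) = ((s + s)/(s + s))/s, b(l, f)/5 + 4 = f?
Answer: 5225/6 ≈ 870.83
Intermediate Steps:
b(l, f) = -20 + 5*f
g(v, U) = U*(-20 + 5*U) (g(v, U) = (-20 + 5*U)*U = U*(-20 + 5*U))
L(s) = 1/s (L(s) = ((2*s)/((2*s)))/s = ((2*s)*(1/(2*s)))/s = 1/s)
((L(-6) - (-4)*(-1 - 5)) + g(19, 17)) - 210 = ((1/(-6) - (-4)*(-1 - 5)) + 5*17*(-4 + 17)) - 210 = ((-⅙ - (-4)*(-6)) + 5*17*13) - 210 = ((-⅙ - 1*24) + 1105) - 210 = ((-⅙ - 24) + 1105) - 210 = (-145/6 + 1105) - 210 = 6485/6 - 210 = 5225/6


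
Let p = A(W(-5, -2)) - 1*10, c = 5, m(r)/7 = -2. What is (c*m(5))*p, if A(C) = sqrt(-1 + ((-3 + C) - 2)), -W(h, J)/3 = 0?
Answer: 700 - 70*I*sqrt(6) ≈ 700.0 - 171.46*I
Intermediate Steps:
m(r) = -14 (m(r) = 7*(-2) = -14)
W(h, J) = 0 (W(h, J) = -3*0 = 0)
A(C) = sqrt(-6 + C) (A(C) = sqrt(-1 + (-5 + C)) = sqrt(-6 + C))
p = -10 + I*sqrt(6) (p = sqrt(-6 + 0) - 1*10 = sqrt(-6) - 10 = I*sqrt(6) - 10 = -10 + I*sqrt(6) ≈ -10.0 + 2.4495*I)
(c*m(5))*p = (5*(-14))*(-10 + I*sqrt(6)) = -70*(-10 + I*sqrt(6)) = 700 - 70*I*sqrt(6)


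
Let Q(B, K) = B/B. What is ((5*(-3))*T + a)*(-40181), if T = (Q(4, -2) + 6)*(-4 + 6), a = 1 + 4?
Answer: 8237105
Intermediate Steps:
a = 5
Q(B, K) = 1
T = 14 (T = (1 + 6)*(-4 + 6) = 7*2 = 14)
((5*(-3))*T + a)*(-40181) = ((5*(-3))*14 + 5)*(-40181) = (-15*14 + 5)*(-40181) = (-210 + 5)*(-40181) = -205*(-40181) = 8237105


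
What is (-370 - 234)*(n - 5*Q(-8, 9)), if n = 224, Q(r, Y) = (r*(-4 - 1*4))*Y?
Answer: 1604224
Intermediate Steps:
Q(r, Y) = -8*Y*r (Q(r, Y) = (r*(-4 - 4))*Y = (r*(-8))*Y = (-8*r)*Y = -8*Y*r)
(-370 - 234)*(n - 5*Q(-8, 9)) = (-370 - 234)*(224 - (-40)*9*(-8)) = -604*(224 - 5*576) = -604*(224 - 2880) = -604*(-2656) = 1604224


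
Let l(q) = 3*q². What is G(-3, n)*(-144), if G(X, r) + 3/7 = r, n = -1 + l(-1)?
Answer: -1584/7 ≈ -226.29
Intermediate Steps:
n = 2 (n = -1 + 3*(-1)² = -1 + 3*1 = -1 + 3 = 2)
G(X, r) = -3/7 + r
G(-3, n)*(-144) = (-3/7 + 2)*(-144) = (11/7)*(-144) = -1584/7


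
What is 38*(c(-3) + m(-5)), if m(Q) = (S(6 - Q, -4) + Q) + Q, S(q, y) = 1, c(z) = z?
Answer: -456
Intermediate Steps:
m(Q) = 1 + 2*Q (m(Q) = (1 + Q) + Q = 1 + 2*Q)
38*(c(-3) + m(-5)) = 38*(-3 + (1 + 2*(-5))) = 38*(-3 + (1 - 10)) = 38*(-3 - 9) = 38*(-12) = -456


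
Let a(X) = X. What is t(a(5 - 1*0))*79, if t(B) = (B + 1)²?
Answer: 2844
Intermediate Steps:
t(B) = (1 + B)²
t(a(5 - 1*0))*79 = (1 + (5 - 1*0))²*79 = (1 + (5 + 0))²*79 = (1 + 5)²*79 = 6²*79 = 36*79 = 2844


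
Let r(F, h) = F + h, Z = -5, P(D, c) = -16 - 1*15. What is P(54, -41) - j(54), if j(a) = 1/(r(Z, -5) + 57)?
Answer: -1458/47 ≈ -31.021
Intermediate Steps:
P(D, c) = -31 (P(D, c) = -16 - 15 = -31)
j(a) = 1/47 (j(a) = 1/((-5 - 5) + 57) = 1/(-10 + 57) = 1/47)
P(54, -41) - j(54) = -31 - 1*1/47 = -31 - 1/47 = -1458/47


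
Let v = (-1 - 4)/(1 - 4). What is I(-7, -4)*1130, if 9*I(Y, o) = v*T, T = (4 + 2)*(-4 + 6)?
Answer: 22600/9 ≈ 2511.1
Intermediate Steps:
v = 5/3 (v = -5/(-3) = -5*(-1/3) = 5/3 ≈ 1.6667)
T = 12 (T = 6*2 = 12)
I(Y, o) = 20/9 (I(Y, o) = ((5/3)*12)/9 = (1/9)*20 = 20/9)
I(-7, -4)*1130 = (20/9)*1130 = 22600/9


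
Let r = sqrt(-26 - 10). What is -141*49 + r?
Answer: -6909 + 6*I ≈ -6909.0 + 6.0*I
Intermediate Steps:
r = 6*I (r = sqrt(-36) = 6*I ≈ 6.0*I)
-141*49 + r = -141*49 + 6*I = -6909 + 6*I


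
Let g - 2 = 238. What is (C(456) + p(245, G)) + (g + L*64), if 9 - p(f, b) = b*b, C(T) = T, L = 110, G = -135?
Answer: -10480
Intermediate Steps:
g = 240 (g = 2 + 238 = 240)
p(f, b) = 9 - b² (p(f, b) = 9 - b*b = 9 - b²)
(C(456) + p(245, G)) + (g + L*64) = (456 + (9 - 1*(-135)²)) + (240 + 110*64) = (456 + (9 - 1*18225)) + (240 + 7040) = (456 + (9 - 18225)) + 7280 = (456 - 18216) + 7280 = -17760 + 7280 = -10480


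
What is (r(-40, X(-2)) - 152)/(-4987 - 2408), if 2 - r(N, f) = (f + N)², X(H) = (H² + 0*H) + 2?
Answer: 1306/7395 ≈ 0.17661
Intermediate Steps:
X(H) = 2 + H² (X(H) = (H² + 0) + 2 = H² + 2 = 2 + H²)
r(N, f) = 2 - (N + f)² (r(N, f) = 2 - (f + N)² = 2 - (N + f)²)
(r(-40, X(-2)) - 152)/(-4987 - 2408) = ((2 - (-40 + (2 + (-2)²))²) - 152)/(-4987 - 2408) = ((2 - (-40 + (2 + 4))²) - 152)/(-7395) = ((2 - (-40 + 6)²) - 152)*(-1/7395) = ((2 - 1*(-34)²) - 152)*(-1/7395) = ((2 - 1*1156) - 152)*(-1/7395) = ((2 - 1156) - 152)*(-1/7395) = (-1154 - 152)*(-1/7395) = -1306*(-1/7395) = 1306/7395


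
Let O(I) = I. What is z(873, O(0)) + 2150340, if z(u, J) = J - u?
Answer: 2149467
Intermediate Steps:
z(873, O(0)) + 2150340 = (0 - 1*873) + 2150340 = (0 - 873) + 2150340 = -873 + 2150340 = 2149467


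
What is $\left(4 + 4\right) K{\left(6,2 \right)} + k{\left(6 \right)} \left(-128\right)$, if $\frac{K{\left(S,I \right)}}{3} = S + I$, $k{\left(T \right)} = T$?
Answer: $-576$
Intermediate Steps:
$K{\left(S,I \right)} = 3 I + 3 S$ ($K{\left(S,I \right)} = 3 \left(S + I\right) = 3 \left(I + S\right) = 3 I + 3 S$)
$\left(4 + 4\right) K{\left(6,2 \right)} + k{\left(6 \right)} \left(-128\right) = \left(4 + 4\right) \left(3 \cdot 2 + 3 \cdot 6\right) + 6 \left(-128\right) = 8 \left(6 + 18\right) - 768 = 8 \cdot 24 - 768 = 192 - 768 = -576$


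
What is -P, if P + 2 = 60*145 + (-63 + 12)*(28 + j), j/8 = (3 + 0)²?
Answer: -3598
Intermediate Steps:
j = 72 (j = 8*(3 + 0)² = 8*3² = 8*9 = 72)
P = 3598 (P = -2 + (60*145 + (-63 + 12)*(28 + 72)) = -2 + (8700 - 51*100) = -2 + (8700 - 5100) = -2 + 3600 = 3598)
-P = -1*3598 = -3598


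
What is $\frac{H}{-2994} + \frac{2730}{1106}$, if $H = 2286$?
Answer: $\frac{67206}{39421} \approx 1.7048$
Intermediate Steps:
$\frac{H}{-2994} + \frac{2730}{1106} = \frac{2286}{-2994} + \frac{2730}{1106} = 2286 \left(- \frac{1}{2994}\right) + 2730 \cdot \frac{1}{1106} = - \frac{381}{499} + \frac{195}{79} = \frac{67206}{39421}$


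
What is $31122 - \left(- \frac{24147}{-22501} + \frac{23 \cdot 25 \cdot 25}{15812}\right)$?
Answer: $\frac{11072060776825}{355785812} \approx 31120.0$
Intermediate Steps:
$31122 - \left(- \frac{24147}{-22501} + \frac{23 \cdot 25 \cdot 25}{15812}\right) = 31122 - \left(\left(-24147\right) \left(- \frac{1}{22501}\right) + 575 \cdot 25 \cdot \frac{1}{15812}\right) = 31122 - \left(\frac{24147}{22501} + 14375 \cdot \frac{1}{15812}\right) = 31122 - \left(\frac{24147}{22501} + \frac{14375}{15812}\right) = 31122 - \frac{705264239}{355785812} = \frac{11072060776825}{355785812}$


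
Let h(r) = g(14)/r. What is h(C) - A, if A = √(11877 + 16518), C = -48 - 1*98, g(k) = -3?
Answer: 3/146 - 3*√3155 ≈ -168.49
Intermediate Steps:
C = -146 (C = -48 - 98 = -146)
h(r) = -3/r
A = 3*√3155 (A = √28395 = 3*√3155 ≈ 168.51)
h(C) - A = -3/(-146) - 3*√3155 = -3*(-1/146) - 3*√3155 = 3/146 - 3*√3155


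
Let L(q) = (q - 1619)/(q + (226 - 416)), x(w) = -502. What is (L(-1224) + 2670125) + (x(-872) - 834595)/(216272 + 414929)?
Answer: 2383135809834035/892518214 ≈ 2.6701e+6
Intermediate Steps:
L(q) = (-1619 + q)/(-190 + q) (L(q) = (-1619 + q)/(q - 190) = (-1619 + q)/(-190 + q))
(L(-1224) + 2670125) + (x(-872) - 834595)/(216272 + 414929) = ((-1619 - 1224)/(-190 - 1224) + 2670125) + (-502 - 834595)/(216272 + 414929) = (-2843/(-1414) + 2670125) - 835097/631201 = (-1/1414*(-2843) + 2670125) - 835097*1/631201 = (2843/1414 + 2670125) - 835097/631201 = 3775559593/1414 - 835097/631201 = 2383135809834035/892518214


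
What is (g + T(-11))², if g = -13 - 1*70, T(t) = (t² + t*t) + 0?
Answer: 25281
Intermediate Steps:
T(t) = 2*t² (T(t) = (t² + t²) + 0 = 2*t² + 0 = 2*t²)
g = -83 (g = -13 - 70 = -83)
(g + T(-11))² = (-83 + 2*(-11)²)² = (-83 + 2*121)² = (-83 + 242)² = 159² = 25281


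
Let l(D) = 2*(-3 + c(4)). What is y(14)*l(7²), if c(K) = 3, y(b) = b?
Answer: 0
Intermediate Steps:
l(D) = 0 (l(D) = 2*(-3 + 3) = 2*0 = 0)
y(14)*l(7²) = 14*0 = 0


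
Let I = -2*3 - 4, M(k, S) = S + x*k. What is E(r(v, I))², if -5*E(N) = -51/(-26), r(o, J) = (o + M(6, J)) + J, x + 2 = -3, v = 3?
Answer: 2601/16900 ≈ 0.15391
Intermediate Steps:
x = -5 (x = -2 - 3 = -5)
M(k, S) = S - 5*k
I = -10 (I = -6 - 4 = -10)
r(o, J) = -30 + o + 2*J (r(o, J) = (o + (J - 5*6)) + J = (o + (J - 30)) + J = (o + (-30 + J)) + J = (-30 + J + o) + J = -30 + o + 2*J)
E(N) = -51/130 (E(N) = -(-51)/(5*(-26)) = -(-51)*(-1)/(5*26) = -⅕*51/26 = -51/130)
E(r(v, I))² = (-51/130)² = 2601/16900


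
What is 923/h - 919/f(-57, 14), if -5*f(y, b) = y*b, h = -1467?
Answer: -2492473/390222 ≈ -6.3873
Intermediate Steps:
f(y, b) = -b*y/5 (f(y, b) = -y*b/5 = -b*y/5)
923/h - 919/f(-57, 14) = 923/(-1467) - 919/((-⅕*14*(-57))) = 923*(-1/1467) - 919/798/5 = -923/1467 - 919*5/798 = -923/1467 - 4595/798 = -2492473/390222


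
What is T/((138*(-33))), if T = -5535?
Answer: 615/506 ≈ 1.2154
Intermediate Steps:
T/((138*(-33))) = -5535/(138*(-33)) = -5535/(-4554) = -5535*(-1/4554) = 615/506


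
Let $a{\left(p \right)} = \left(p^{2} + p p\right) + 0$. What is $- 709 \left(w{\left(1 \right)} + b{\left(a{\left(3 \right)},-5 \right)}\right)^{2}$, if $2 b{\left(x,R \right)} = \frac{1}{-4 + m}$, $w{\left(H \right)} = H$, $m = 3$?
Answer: $- \frac{709}{4} \approx -177.25$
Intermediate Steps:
$a{\left(p \right)} = 2 p^{2}$ ($a{\left(p \right)} = \left(p^{2} + p^{2}\right) + 0 = 2 p^{2} + 0 = 2 p^{2}$)
$b{\left(x,R \right)} = - \frac{1}{2}$ ($b{\left(x,R \right)} = \frac{1}{2 \left(-4 + 3\right)} = \frac{1}{2 \left(-1\right)} = \frac{1}{2} \left(-1\right) = - \frac{1}{2}$)
$- 709 \left(w{\left(1 \right)} + b{\left(a{\left(3 \right)},-5 \right)}\right)^{2} = - 709 \left(1 - \frac{1}{2}\right)^{2} = - \frac{709}{4}$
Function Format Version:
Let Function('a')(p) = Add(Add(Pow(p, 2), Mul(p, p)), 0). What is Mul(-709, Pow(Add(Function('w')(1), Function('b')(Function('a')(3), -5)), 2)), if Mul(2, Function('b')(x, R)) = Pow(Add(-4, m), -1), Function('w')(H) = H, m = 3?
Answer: Rational(-709, 4) ≈ -177.25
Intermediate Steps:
Function('a')(p) = Mul(2, Pow(p, 2)) (Function('a')(p) = Add(Add(Pow(p, 2), Pow(p, 2)), 0) = Add(Mul(2, Pow(p, 2)), 0) = Mul(2, Pow(p, 2)))
Function('b')(x, R) = Rational(-1, 2) (Function('b')(x, R) = Mul(Rational(1, 2), Pow(Add(-4, 3), -1)) = Mul(Rational(1, 2), Pow(-1, -1)) = Mul(Rational(1, 2), -1) = Rational(-1, 2))
Mul(-709, Pow(Add(Function('w')(1), Function('b')(Function('a')(3), -5)), 2)) = Mul(-709, Pow(Add(1, Rational(-1, 2)), 2)) = Mul(-709, Pow(Rational(1, 2), 2)) = Mul(-709, Rational(1, 4)) = Rational(-709, 4)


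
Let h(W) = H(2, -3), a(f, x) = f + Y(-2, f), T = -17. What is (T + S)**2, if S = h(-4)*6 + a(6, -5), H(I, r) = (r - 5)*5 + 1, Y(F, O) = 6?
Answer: 57121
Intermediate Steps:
a(f, x) = 6 + f (a(f, x) = f + 6 = 6 + f)
H(I, r) = -24 + 5*r (H(I, r) = (-5 + r)*5 + 1 = (-25 + 5*r) + 1 = -24 + 5*r)
h(W) = -39 (h(W) = -24 + 5*(-3) = -24 - 15 = -39)
S = -222 (S = -39*6 + (6 + 6) = -234 + 12 = -222)
(T + S)**2 = (-17 - 222)**2 = (-239)**2 = 57121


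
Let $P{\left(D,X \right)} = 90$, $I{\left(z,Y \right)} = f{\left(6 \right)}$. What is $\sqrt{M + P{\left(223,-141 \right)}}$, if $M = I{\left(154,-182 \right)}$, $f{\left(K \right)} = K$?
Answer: $4 \sqrt{6} \approx 9.798$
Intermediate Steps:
$I{\left(z,Y \right)} = 6$
$M = 6$
$\sqrt{M + P{\left(223,-141 \right)}} = \sqrt{6 + 90} = \sqrt{96} = 4 \sqrt{6}$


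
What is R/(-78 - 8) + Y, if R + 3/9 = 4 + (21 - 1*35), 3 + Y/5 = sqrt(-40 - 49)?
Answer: -3839/258 + 5*I*sqrt(89) ≈ -14.88 + 47.17*I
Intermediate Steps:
Y = -15 + 5*I*sqrt(89) (Y = -15 + 5*sqrt(-40 - 49) = -15 + 5*sqrt(-89) = -15 + 5*(I*sqrt(89)) = -15 + 5*I*sqrt(89) ≈ -15.0 + 47.17*I)
R = -31/3 (R = -1/3 + (4 + (21 - 1*35)) = -1/3 + (4 + (21 - 35)) = -1/3 + (4 - 14) = -1/3 - 10 = -31/3 ≈ -10.333)
R/(-78 - 8) + Y = -31/(3*(-78 - 8)) + (-15 + 5*I*sqrt(89)) = -31/3/(-86) + (-15 + 5*I*sqrt(89)) = -31/3*(-1/86) + (-15 + 5*I*sqrt(89)) = 31/258 + (-15 + 5*I*sqrt(89)) = -3839/258 + 5*I*sqrt(89)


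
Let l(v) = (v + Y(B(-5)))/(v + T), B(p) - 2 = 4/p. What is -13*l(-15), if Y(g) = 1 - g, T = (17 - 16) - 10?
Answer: -247/30 ≈ -8.2333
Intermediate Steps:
B(p) = 2 + 4/p
T = -9 (T = 1 - 10 = -9)
l(v) = (-⅕ + v)/(-9 + v) (l(v) = (v + (1 - (2 + 4/(-5))))/(v - 9) = (v + (1 - (2 + 4*(-⅕))))/(-9 + v) = (v + (1 - (2 - ⅘)))/(-9 + v) = (v + (1 - 1*6/5))/(-9 + v) = (v + (1 - 6/5))/(-9 + v) = (v - ⅕)/(-9 + v) = (-⅕ + v)/(-9 + v))
-13*l(-15) = -13*(-⅕ - 15)/(-9 - 15) = -13*(-76)/((-24)*5) = -(-13)*(-76)/(24*5) = -13*19/30 = -247/30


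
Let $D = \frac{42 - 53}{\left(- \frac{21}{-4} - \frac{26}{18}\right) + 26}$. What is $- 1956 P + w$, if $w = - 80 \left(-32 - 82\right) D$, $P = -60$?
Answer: $\frac{122315760}{1073} \approx 1.1399 \cdot 10^{5}$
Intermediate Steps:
$D = - \frac{396}{1073}$ ($D = - \frac{11}{\left(\left(-21\right) \left(- \frac{1}{4}\right) - \frac{13}{9}\right) + 26} = - \frac{11}{\left(\frac{21}{4} - \frac{13}{9}\right) + 26} = - \frac{11}{\frac{137}{36} + 26} = - \frac{11}{\frac{1073}{36}} = \left(-11\right) \frac{36}{1073} = - \frac{396}{1073} \approx -0.36906$)
$w = - \frac{3611520}{1073}$ ($w = - 80 \left(-32 - 82\right) \left(- \frac{396}{1073}\right) = \left(-80\right) \left(-114\right) \left(- \frac{396}{1073}\right) = 9120 \left(- \frac{396}{1073}\right) = - \frac{3611520}{1073} \approx -3365.8$)
$- 1956 P + w = \left(-1956\right) \left(-60\right) - \frac{3611520}{1073} = 117360 - \frac{3611520}{1073} = \frac{122315760}{1073}$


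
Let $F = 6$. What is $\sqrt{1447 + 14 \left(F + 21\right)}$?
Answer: $5 \sqrt{73} \approx 42.72$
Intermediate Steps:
$\sqrt{1447 + 14 \left(F + 21\right)} = \sqrt{1447 + 14 \left(6 + 21\right)} = \sqrt{1447 + 14 \cdot 27} = \sqrt{1447 + 378} = \sqrt{1825} = 5 \sqrt{73}$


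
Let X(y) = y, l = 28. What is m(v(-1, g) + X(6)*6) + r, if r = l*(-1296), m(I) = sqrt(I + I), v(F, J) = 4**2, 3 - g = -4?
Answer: -36288 + 2*sqrt(26) ≈ -36278.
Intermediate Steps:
g = 7 (g = 3 - 1*(-4) = 3 + 4 = 7)
v(F, J) = 16
m(I) = sqrt(2)*sqrt(I) (m(I) = sqrt(2*I) = sqrt(2)*sqrt(I))
r = -36288 (r = 28*(-1296) = -36288)
m(v(-1, g) + X(6)*6) + r = sqrt(2)*sqrt(16 + 6*6) - 36288 = sqrt(2)*sqrt(16 + 36) - 36288 = sqrt(2)*sqrt(52) - 36288 = sqrt(2)*(2*sqrt(13)) - 36288 = 2*sqrt(26) - 36288 = -36288 + 2*sqrt(26)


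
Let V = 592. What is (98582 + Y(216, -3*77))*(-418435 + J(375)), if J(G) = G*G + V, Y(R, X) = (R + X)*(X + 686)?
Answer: -25436692026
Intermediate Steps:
Y(R, X) = (686 + X)*(R + X) (Y(R, X) = (R + X)*(686 + X) = (686 + X)*(R + X))
J(G) = 592 + G² (J(G) = G*G + 592 = G² + 592 = 592 + G²)
(98582 + Y(216, -3*77))*(-418435 + J(375)) = (98582 + ((-3*77)² + 686*216 + 686*(-3*77) + 216*(-3*77)))*(-418435 + (592 + 375²)) = (98582 + ((-231)² + 148176 + 686*(-231) + 216*(-231)))*(-418435 + (592 + 140625)) = (98582 + (53361 + 148176 - 158466 - 49896))*(-418435 + 141217) = (98582 - 6825)*(-277218) = 91757*(-277218) = -25436692026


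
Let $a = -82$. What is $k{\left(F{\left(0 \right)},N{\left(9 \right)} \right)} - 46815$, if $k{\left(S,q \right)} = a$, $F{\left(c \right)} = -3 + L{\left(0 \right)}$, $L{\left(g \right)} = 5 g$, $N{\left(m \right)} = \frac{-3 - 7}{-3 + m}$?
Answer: $-46897$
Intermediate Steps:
$N{\left(m \right)} = - \frac{10}{-3 + m}$
$F{\left(c \right)} = -3$ ($F{\left(c \right)} = -3 + 5 \cdot 0 = -3 + 0 = -3$)
$k{\left(S,q \right)} = -82$
$k{\left(F{\left(0 \right)},N{\left(9 \right)} \right)} - 46815 = -82 - 46815 = -46897$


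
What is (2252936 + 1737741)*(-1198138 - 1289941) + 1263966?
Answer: -9929118375517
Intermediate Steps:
(2252936 + 1737741)*(-1198138 - 1289941) + 1263966 = 3990677*(-2488079) + 1263966 = -9929119639483 + 1263966 = -9929118375517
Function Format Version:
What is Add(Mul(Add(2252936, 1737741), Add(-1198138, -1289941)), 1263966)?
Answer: -9929118375517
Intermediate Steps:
Add(Mul(Add(2252936, 1737741), Add(-1198138, -1289941)), 1263966) = Add(Mul(3990677, -2488079), 1263966) = Add(-9929119639483, 1263966) = -9929118375517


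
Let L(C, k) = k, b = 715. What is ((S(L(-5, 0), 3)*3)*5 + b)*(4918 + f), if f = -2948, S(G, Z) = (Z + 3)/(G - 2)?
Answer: 1319900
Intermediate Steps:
S(G, Z) = (3 + Z)/(-2 + G)
((S(L(-5, 0), 3)*3)*5 + b)*(4918 + f) = ((((3 + 3)/(-2 + 0))*3)*5 + 715)*(4918 - 2948) = (((6/(-2))*3)*5 + 715)*1970 = ((-½*6*3)*5 + 715)*1970 = (-3*3*5 + 715)*1970 = (-9*5 + 715)*1970 = (-45 + 715)*1970 = 670*1970 = 1319900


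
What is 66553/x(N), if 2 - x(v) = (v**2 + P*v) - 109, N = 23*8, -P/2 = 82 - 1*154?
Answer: -66553/60241 ≈ -1.1048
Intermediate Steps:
P = 144 (P = -2*(82 - 1*154) = -2*(82 - 154) = -2*(-72) = 144)
N = 184
x(v) = 111 - v**2 - 144*v (x(v) = 2 - ((v**2 + 144*v) - 109) = 2 - (-109 + v**2 + 144*v) = 2 + (109 - v**2 - 144*v) = 111 - v**2 - 144*v)
66553/x(N) = 66553/(111 - 1*184**2 - 144*184) = 66553/(111 - 1*33856 - 26496) = 66553/(111 - 33856 - 26496) = 66553/(-60241) = 66553*(-1/60241) = -66553/60241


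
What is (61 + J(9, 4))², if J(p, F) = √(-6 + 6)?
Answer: 3721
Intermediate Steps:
J(p, F) = 0 (J(p, F) = √0 = 0)
(61 + J(9, 4))² = (61 + 0)² = 61² = 3721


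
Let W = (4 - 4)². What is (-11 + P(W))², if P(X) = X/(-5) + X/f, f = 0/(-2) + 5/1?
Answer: 121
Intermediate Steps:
f = 5 (f = 0*(-½) + 5*1 = 0 + 5 = 5)
W = 0 (W = 0² = 0)
P(X) = 0 (P(X) = X/(-5) + X/5 = X*(-⅕) + X*(⅕) = -X/5 + X/5 = 0)
(-11 + P(W))² = (-11 + 0)² = (-11)² = 121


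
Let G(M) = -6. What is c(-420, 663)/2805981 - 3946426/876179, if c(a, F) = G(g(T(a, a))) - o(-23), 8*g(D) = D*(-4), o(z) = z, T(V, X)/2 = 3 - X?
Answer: -11073581478863/2458541626599 ≈ -4.5041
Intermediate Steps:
T(V, X) = 6 - 2*X (T(V, X) = 2*(3 - X) = 6 - 2*X)
g(D) = -D/2 (g(D) = (D*(-4))/8 = (-4*D)/8 = -D/2)
c(a, F) = 17 (c(a, F) = -6 - 1*(-23) = -6 + 23 = 17)
c(-420, 663)/2805981 - 3946426/876179 = 17/2805981 - 3946426/876179 = -11073581478863/2458541626599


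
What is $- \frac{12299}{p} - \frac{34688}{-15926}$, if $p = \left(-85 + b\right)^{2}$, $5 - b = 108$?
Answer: $\frac{515069399}{281444272} \approx 1.8301$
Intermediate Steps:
$b = -103$ ($b = 5 - 108 = -103$)
$p = 35344$ ($p = \left(-85 - 103\right)^{2} = \left(-188\right)^{2} = 35344$)
$- \frac{12299}{p} - \frac{34688}{-15926} = - \frac{12299}{35344} - \frac{34688}{-15926} = \left(-12299\right) \frac{1}{35344} - - \frac{17344}{7963} = - \frac{12299}{35344} + \frac{17344}{7963} = \frac{515069399}{281444272}$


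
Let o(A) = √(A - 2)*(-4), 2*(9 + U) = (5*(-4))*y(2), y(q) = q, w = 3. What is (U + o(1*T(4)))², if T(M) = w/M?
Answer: 821 + 116*I*√5 ≈ 821.0 + 259.38*I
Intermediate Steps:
T(M) = 3/M
U = -29 (U = -9 + ((5*(-4))*2)/2 = -9 + (-20*2)/2 = -9 + (½)*(-40) = -9 - 20 = -29)
o(A) = -4*√(-2 + A) (o(A) = √(-2 + A)*(-4) = -4*√(-2 + A))
(U + o(1*T(4)))² = (-29 - 4*√(-2 + 1*(3/4)))² = (-29 - 4*√(-2 + 1*(3*(¼))))² = (-29 - 4*√(-2 + 1*(¾)))² = (-29 - 4*√(-2 + ¾))² = (-29 - 2*I*√5)²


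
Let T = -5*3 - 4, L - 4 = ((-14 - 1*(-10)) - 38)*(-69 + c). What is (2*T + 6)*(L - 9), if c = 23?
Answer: -61664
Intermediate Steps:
L = 1936 (L = 4 + ((-14 - 1*(-10)) - 38)*(-69 + 23) = 4 + ((-14 + 10) - 38)*(-46) = 4 + (-4 - 38)*(-46) = 4 - 42*(-46) = 4 + 1932 = 1936)
T = -19 (T = -15 - 4 = -19)
(2*T + 6)*(L - 9) = (2*(-19) + 6)*(1936 - 9) = (-38 + 6)*1927 = -32*1927 = -61664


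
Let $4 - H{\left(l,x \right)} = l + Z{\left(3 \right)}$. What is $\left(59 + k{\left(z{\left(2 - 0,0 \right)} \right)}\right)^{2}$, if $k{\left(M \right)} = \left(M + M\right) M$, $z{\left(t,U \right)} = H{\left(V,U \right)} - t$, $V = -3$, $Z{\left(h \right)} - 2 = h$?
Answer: $3481$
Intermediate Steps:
$Z{\left(h \right)} = 2 + h$
$H{\left(l,x \right)} = -1 - l$ ($H{\left(l,x \right)} = 4 - \left(l + \left(2 + 3\right)\right) = 4 - \left(l + 5\right) = 4 - \left(5 + l\right) = -1 - l$)
$z{\left(t,U \right)} = 2 - t$ ($z{\left(t,U \right)} = \left(-1 - -3\right) - t = \left(-1 + 3\right) - t = 2 - t$)
$k{\left(M \right)} = 2 M^{2}$ ($k{\left(M \right)} = 2 M M = 2 M^{2}$)
$\left(59 + k{\left(z{\left(2 - 0,0 \right)} \right)}\right)^{2} = \left(59 + 2 \left(2 - \left(2 - 0\right)\right)^{2}\right)^{2} = \left(59 + 2 \left(2 - \left(2 + 0\right)\right)^{2}\right)^{2} = \left(59 + 2 \left(2 - 2\right)^{2}\right)^{2} = \left(59 + 2 \cdot 0^{2}\right)^{2} = \left(59 + 2 \cdot 0\right)^{2} = \left(59 + 0\right)^{2} = 59^{2} = 3481$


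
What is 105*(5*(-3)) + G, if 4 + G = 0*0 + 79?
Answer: -1500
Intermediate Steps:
G = 75 (G = -4 + (0*0 + 79) = -4 + (0 + 79) = -4 + 79 = 75)
105*(5*(-3)) + G = 105*(5*(-3)) + 75 = 105*(-15) + 75 = -1575 + 75 = -1500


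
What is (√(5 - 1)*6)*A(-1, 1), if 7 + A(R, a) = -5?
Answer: -144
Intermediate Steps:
A(R, a) = -12 (A(R, a) = -7 - 5 = -12)
(√(5 - 1)*6)*A(-1, 1) = (√(5 - 1)*6)*(-12) = (√4*6)*(-12) = (2*6)*(-12) = 12*(-12) = -144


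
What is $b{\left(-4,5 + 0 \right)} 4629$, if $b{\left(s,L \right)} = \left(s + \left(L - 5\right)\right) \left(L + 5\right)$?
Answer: $-185160$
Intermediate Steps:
$b{\left(s,L \right)} = \left(5 + L\right) \left(-5 + L + s\right)$ ($b{\left(s,L \right)} = \left(s + \left(-5 + L\right)\right) \left(5 + L\right) = \left(-5 + L + s\right) \left(5 + L\right) = \left(5 + L\right) \left(-5 + L + s\right)$)
$b{\left(-4,5 + 0 \right)} 4629 = \left(-25 + \left(5 + 0\right)^{2} + 5 \left(-4\right) + \left(5 + 0\right) \left(-4\right)\right) 4629 = \left(-25 + 5^{2} - 20 + 5 \left(-4\right)\right) 4629 = \left(-25 + 25 - 20 - 20\right) 4629 = \left(-40\right) 4629 = -185160$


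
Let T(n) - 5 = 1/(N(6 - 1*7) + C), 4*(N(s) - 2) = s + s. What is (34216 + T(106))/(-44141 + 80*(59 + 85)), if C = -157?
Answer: -10642729/10145131 ≈ -1.0490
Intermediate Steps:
N(s) = 2 + s/2 (N(s) = 2 + (s + s)/4 = 2 + (2*s)/4 = 2 + s/2)
T(n) = 1553/311 (T(n) = 5 + 1/((2 + (6 - 1*7)/2) - 157) = 5 + 1/((2 + (6 - 7)/2) - 157) = 5 + 1/((2 + (½)*(-1)) - 157) = 5 + 1/((2 - ½) - 157) = 5 + 1/(3/2 - 157) = 5 + 1/(-311/2) = 5 - 2/311 = 1553/311)
(34216 + T(106))/(-44141 + 80*(59 + 85)) = (34216 + 1553/311)/(-44141 + 80*(59 + 85)) = 10642729/(311*(-44141 + 80*144)) = 10642729/(311*(-44141 + 11520)) = (10642729/311)/(-32621) = (10642729/311)*(-1/32621) = -10642729/10145131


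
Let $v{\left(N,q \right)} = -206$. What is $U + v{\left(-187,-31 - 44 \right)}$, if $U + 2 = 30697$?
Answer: $30489$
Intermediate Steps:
$U = 30695$ ($U = -2 + 30697 = 30695$)
$U + v{\left(-187,-31 - 44 \right)} = 30695 - 206 = 30489$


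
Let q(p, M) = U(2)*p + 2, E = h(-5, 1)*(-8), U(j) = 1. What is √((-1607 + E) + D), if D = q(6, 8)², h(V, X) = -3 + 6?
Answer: I*√1567 ≈ 39.585*I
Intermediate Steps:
h(V, X) = 3
E = -24 (E = 3*(-8) = -24)
q(p, M) = 2 + p (q(p, M) = 1*p + 2 = p + 2 = 2 + p)
D = 64 (D = (2 + 6)² = 8² = 64)
√((-1607 + E) + D) = √((-1607 - 24) + 64) = √(-1631 + 64) = √(-1567) = I*√1567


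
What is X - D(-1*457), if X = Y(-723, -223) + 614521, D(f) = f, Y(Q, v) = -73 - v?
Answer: 615128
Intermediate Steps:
X = 614671 (X = (-73 - 1*(-223)) + 614521 = (-73 + 223) + 614521 = 150 + 614521 = 614671)
X - D(-1*457) = 614671 - (-1)*457 = 614671 - 1*(-457) = 614671 + 457 = 615128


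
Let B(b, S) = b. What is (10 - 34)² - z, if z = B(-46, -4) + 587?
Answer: 35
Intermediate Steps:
z = 541 (z = -46 + 587 = 541)
(10 - 34)² - z = (10 - 34)² - 1*541 = (-24)² - 541 = 576 - 541 = 35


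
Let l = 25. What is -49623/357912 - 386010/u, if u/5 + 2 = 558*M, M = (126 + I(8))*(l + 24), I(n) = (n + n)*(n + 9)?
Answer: -94605777541/649139864328 ≈ -0.14574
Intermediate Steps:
I(n) = 2*n*(9 + n) (I(n) = (2*n)*(9 + n) = 2*n*(9 + n))
M = 19502 (M = (126 + 2*8*(9 + 8))*(25 + 24) = (126 + 2*8*17)*49 = (126 + 272)*49 = 398*49 = 19502)
u = 54410570 (u = -10 + 5*(558*19502) = -10 + 5*10882116 = -10 + 54410580 = 54410570)
-49623/357912 - 386010/u = -49623/357912 - 386010/54410570 = -49623*1/357912 - 386010*1/54410570 = -16541/119304 - 38601/5441057 = -94605777541/649139864328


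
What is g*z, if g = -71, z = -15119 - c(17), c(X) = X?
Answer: 1074656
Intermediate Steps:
z = -15136 (z = -15119 - 1*17 = -15119 - 17 = -15136)
g*z = -71*(-15136) = 1074656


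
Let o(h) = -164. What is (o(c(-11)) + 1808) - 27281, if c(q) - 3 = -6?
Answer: -25637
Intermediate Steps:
c(q) = -3 (c(q) = 3 - 6 = -3)
(o(c(-11)) + 1808) - 27281 = (-164 + 1808) - 27281 = 1644 - 27281 = -25637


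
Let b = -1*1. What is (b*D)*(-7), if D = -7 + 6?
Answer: -7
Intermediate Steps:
D = -1
b = -1
(b*D)*(-7) = -1*(-1)*(-7) = 1*(-7) = -7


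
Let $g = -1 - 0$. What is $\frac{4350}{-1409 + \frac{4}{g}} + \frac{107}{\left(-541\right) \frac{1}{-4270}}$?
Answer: $\frac{214410740}{254811} \approx 841.45$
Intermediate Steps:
$g = -1$ ($g = -1 + 0 = -1$)
$\frac{4350}{-1409 + \frac{4}{g}} + \frac{107}{\left(-541\right) \frac{1}{-4270}} = \frac{4350}{-1409 + \frac{4}{-1}} + \frac{107}{\left(-541\right) \frac{1}{-4270}} = \frac{4350}{-1409 + 4 \left(-1\right)} + \frac{107}{\left(-541\right) \left(- \frac{1}{4270}\right)} = \frac{4350}{-1409 - 4} + \frac{107}{\frac{541}{4270}} = \frac{4350}{-1413} + 107 \cdot \frac{4270}{541} = 4350 \left(- \frac{1}{1413}\right) + \frac{456890}{541} = - \frac{1450}{471} + \frac{456890}{541} = \frac{214410740}{254811}$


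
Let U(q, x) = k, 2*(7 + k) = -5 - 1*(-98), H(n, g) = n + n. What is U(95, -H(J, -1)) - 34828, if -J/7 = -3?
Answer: -69577/2 ≈ -34789.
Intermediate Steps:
J = 21 (J = -7*(-3) = 21)
H(n, g) = 2*n
k = 79/2 (k = -7 + (-5 - 1*(-98))/2 = -7 + (-5 + 98)/2 = -7 + (1/2)*93 = -7 + 93/2 = 79/2 ≈ 39.500)
U(q, x) = 79/2
U(95, -H(J, -1)) - 34828 = 79/2 - 34828 = -69577/2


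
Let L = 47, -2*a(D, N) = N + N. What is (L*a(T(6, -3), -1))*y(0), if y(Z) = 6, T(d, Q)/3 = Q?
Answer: 282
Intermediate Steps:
T(d, Q) = 3*Q
a(D, N) = -N (a(D, N) = -(N + N)/2 = -N)
(L*a(T(6, -3), -1))*y(0) = (47*(-1*(-1)))*6 = (47*1)*6 = 47*6 = 282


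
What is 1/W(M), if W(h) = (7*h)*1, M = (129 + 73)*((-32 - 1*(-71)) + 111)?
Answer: 1/212100 ≈ 4.7148e-6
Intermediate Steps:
M = 30300 (M = 202*((-32 + 71) + 111) = 202*(39 + 111) = 202*150 = 30300)
W(h) = 7*h
1/W(M) = 1/(7*30300) = 1/212100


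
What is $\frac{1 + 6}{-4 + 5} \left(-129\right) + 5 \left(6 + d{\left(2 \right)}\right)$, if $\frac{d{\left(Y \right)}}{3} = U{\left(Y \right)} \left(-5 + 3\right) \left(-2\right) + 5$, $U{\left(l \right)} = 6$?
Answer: $-438$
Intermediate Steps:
$d{\left(Y \right)} = 87$ ($d{\left(Y \right)} = 3 \left(6 \left(-5 + 3\right) \left(-2\right) + 5\right) = 3 \left(6 \left(\left(-2\right) \left(-2\right)\right) + 5\right) = 3 \left(6 \cdot 4 + 5\right) = 3 \left(24 + 5\right) = 3 \cdot 29 = 87$)
$\frac{1 + 6}{-4 + 5} \left(-129\right) + 5 \left(6 + d{\left(2 \right)}\right) = \frac{1 + 6}{-4 + 5} \left(-129\right) + 5 \left(6 + 87\right) = 1^{-1} \cdot 7 \left(-129\right) + 5 \cdot 93 = 1 \cdot 7 \left(-129\right) + 465 = 7 \left(-129\right) + 465 = -903 + 465 = -438$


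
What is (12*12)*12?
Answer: 1728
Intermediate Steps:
(12*12)*12 = 144*12 = 1728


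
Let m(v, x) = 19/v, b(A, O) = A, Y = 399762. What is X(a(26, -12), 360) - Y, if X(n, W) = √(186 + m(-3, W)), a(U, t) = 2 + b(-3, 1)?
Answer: -399762 + 7*√33/3 ≈ -3.9975e+5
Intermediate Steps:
a(U, t) = -1 (a(U, t) = 2 - 3 = -1)
X(n, W) = 7*√33/3 (X(n, W) = √(186 + 19/(-3)) = √(186 + 19*(-⅓)) = √(186 - 19/3) = √(539/3) = 7*√33/3)
X(a(26, -12), 360) - Y = 7*√33/3 - 1*399762 = 7*√33/3 - 399762 = -399762 + 7*√33/3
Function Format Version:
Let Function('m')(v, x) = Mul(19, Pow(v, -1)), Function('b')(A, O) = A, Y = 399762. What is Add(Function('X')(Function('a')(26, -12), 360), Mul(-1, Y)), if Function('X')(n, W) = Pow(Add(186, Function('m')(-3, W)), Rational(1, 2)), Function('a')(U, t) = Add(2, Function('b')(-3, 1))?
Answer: Add(-399762, Mul(Rational(7, 3), Pow(33, Rational(1, 2)))) ≈ -3.9975e+5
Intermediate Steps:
Function('a')(U, t) = -1 (Function('a')(U, t) = Add(2, -3) = -1)
Function('X')(n, W) = Mul(Rational(7, 3), Pow(33, Rational(1, 2))) (Function('X')(n, W) = Pow(Add(186, Mul(19, Pow(-3, -1))), Rational(1, 2)) = Pow(Add(186, Mul(19, Rational(-1, 3))), Rational(1, 2)) = Pow(Add(186, Rational(-19, 3)), Rational(1, 2)) = Pow(Rational(539, 3), Rational(1, 2)) = Mul(Rational(7, 3), Pow(33, Rational(1, 2))))
Add(Function('X')(Function('a')(26, -12), 360), Mul(-1, Y)) = Add(Mul(Rational(7, 3), Pow(33, Rational(1, 2))), Mul(-1, 399762)) = Add(Mul(Rational(7, 3), Pow(33, Rational(1, 2))), -399762) = Add(-399762, Mul(Rational(7, 3), Pow(33, Rational(1, 2))))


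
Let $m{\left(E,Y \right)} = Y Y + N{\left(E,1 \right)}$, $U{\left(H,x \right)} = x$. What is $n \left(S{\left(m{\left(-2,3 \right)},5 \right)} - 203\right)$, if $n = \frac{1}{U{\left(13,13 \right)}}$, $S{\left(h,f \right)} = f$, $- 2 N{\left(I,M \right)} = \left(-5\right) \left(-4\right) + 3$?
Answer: $- \frac{198}{13} \approx -15.231$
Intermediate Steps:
$N{\left(I,M \right)} = - \frac{23}{2}$ ($N{\left(I,M \right)} = - \frac{\left(-5\right) \left(-4\right) + 3}{2} = - \frac{20 + 3}{2} = \left(- \frac{1}{2}\right) 23 = - \frac{23}{2}$)
$m{\left(E,Y \right)} = - \frac{23}{2} + Y^{2}$ ($m{\left(E,Y \right)} = Y Y - \frac{23}{2} = Y^{2} - \frac{23}{2} = - \frac{23}{2} + Y^{2}$)
$n = \frac{1}{13} \approx 0.076923$
$n \left(S{\left(m{\left(-2,3 \right)},5 \right)} - 203\right) = \frac{5 - 203}{13} = \frac{1}{13} \left(-198\right) = - \frac{198}{13}$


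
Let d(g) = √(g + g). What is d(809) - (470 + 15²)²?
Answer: -483025 + √1618 ≈ -4.8299e+5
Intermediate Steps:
d(g) = √2*√g (d(g) = √(2*g) = √2*√g)
d(809) - (470 + 15²)² = √2*√809 - (470 + 15²)² = √1618 - (470 + 225)² = √1618 - 1*695² = √1618 - 1*483025 = √1618 - 483025 = -483025 + √1618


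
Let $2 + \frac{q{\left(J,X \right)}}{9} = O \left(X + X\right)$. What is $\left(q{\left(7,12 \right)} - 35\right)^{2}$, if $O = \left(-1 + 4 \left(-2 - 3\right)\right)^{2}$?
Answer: $9063611209$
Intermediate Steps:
$O = 441$ ($O = \left(-1 + 4 \left(-5\right)\right)^{2} = \left(-1 - 20\right)^{2} = \left(-21\right)^{2} = 441$)
$q{\left(J,X \right)} = -18 + 7938 X$ ($q{\left(J,X \right)} = -18 + 9 \cdot 441 \left(X + X\right) = -18 + 9 \cdot 441 \cdot 2 X = -18 + 9 \cdot 882 X = -18 + 7938 X$)
$\left(q{\left(7,12 \right)} - 35\right)^{2} = \left(\left(-18 + 7938 \cdot 12\right) - 35\right)^{2} = \left(\left(-18 + 95256\right) - 35\right)^{2} = \left(95238 - 35\right)^{2} = 95203^{2} = 9063611209$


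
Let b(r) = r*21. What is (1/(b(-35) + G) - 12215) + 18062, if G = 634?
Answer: 590546/101 ≈ 5847.0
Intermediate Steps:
b(r) = 21*r
(1/(b(-35) + G) - 12215) + 18062 = (1/(21*(-35) + 634) - 12215) + 18062 = (1/(-735 + 634) - 12215) + 18062 = (1/(-101) - 12215) + 18062 = (-1/101 - 12215) + 18062 = -1233716/101 + 18062 = 590546/101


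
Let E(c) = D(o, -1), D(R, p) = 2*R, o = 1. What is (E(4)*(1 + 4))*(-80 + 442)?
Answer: 3620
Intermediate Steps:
E(c) = 2 (E(c) = 2*1 = 2)
(E(4)*(1 + 4))*(-80 + 442) = (2*(1 + 4))*(-80 + 442) = (2*5)*362 = 10*362 = 3620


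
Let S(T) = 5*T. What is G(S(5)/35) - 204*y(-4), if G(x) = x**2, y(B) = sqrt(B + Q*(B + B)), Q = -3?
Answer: 25/49 - 408*sqrt(5) ≈ -911.81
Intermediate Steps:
y(B) = sqrt(5)*sqrt(-B) (y(B) = sqrt(B - 3*(B + B)) = sqrt(B - 6*B) = sqrt(-5*B) = sqrt(5)*sqrt(-B))
G(S(5)/35) - 204*y(-4) = ((5*5)/35)**2 - 204*sqrt(5)*sqrt(-1*(-4)) = (25*(1/35))**2 - 204*sqrt(5)*sqrt(4) = (5/7)**2 - 204*sqrt(5)*2 = 25/49 - 204*2*sqrt(5) = 25/49 - 408*sqrt(5)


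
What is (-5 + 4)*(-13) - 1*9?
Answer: 4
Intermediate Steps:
(-5 + 4)*(-13) - 1*9 = -1*(-13) - 9 = 13 - 9 = 4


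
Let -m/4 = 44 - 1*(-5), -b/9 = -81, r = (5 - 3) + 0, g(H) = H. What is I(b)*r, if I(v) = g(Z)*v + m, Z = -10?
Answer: -14972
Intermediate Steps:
r = 2 (r = 2 + 0 = 2)
b = 729 (b = -9*(-81) = 729)
m = -196 (m = -4*(44 - 1*(-5)) = -4*(44 + 5) = -4*49 = -196)
I(v) = -196 - 10*v (I(v) = -10*v - 196 = -196 - 10*v)
I(b)*r = (-196 - 10*729)*2 = (-196 - 7290)*2 = -7486*2 = -14972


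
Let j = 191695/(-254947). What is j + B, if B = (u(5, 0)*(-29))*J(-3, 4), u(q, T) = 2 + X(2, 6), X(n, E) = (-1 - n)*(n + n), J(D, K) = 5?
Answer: 52783065/36421 ≈ 1449.2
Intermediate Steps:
X(n, E) = 2*n*(-1 - n) (X(n, E) = (-1 - n)*(2*n) = 2*n*(-1 - n))
u(q, T) = -10 (u(q, T) = 2 - 2*2*(1 + 2) = 2 - 2*2*3 = 2 - 12 = -10)
j = -27385/36421 (j = 191695*(-1/254947) = -27385/36421 ≈ -0.75190)
B = 1450 (B = -10*(-29)*5 = 290*5 = 1450)
j + B = -27385/36421 + 1450 = 52783065/36421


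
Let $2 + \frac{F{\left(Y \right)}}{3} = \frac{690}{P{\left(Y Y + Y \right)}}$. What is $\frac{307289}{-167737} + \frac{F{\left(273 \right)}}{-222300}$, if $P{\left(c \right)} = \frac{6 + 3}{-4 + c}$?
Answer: $- \frac{1476989763629}{18643967550} \approx -79.221$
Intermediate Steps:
$P{\left(c \right)} = \frac{9}{-4 + c}$
$F{\left(Y \right)} = -926 + 230 Y + 230 Y^{2}$ ($F{\left(Y \right)} = -6 + 3 \frac{690}{9 \frac{1}{-4 + \left(Y Y + Y\right)}} = -6 + 3 \frac{690}{9 \frac{1}{-4 + \left(Y^{2} + Y\right)}} = -6 + 3 \frac{690}{9 \frac{1}{-4 + \left(Y + Y^{2}\right)}} = -6 + 3 \frac{690}{9 \frac{1}{-4 + Y + Y^{2}}} = -6 + 3 \cdot 690 \left(- \frac{4}{9} + \frac{Y}{9} + \frac{Y^{2}}{9}\right) = -6 + 3 \left(- \frac{920}{3} + \frac{230 Y}{3} + \frac{230 Y^{2}}{3}\right) = -6 + \left(-920 + 230 Y + 230 Y^{2}\right) = -926 + 230 Y + 230 Y^{2}$)
$\frac{307289}{-167737} + \frac{F{\left(273 \right)}}{-222300} = \frac{307289}{-167737} + \frac{-926 + 230 \cdot 273 + 230 \cdot 273^{2}}{-222300} = 307289 \left(- \frac{1}{167737}\right) + \left(-926 + 62790 + 230 \cdot 74529\right) \left(- \frac{1}{222300}\right) = - \frac{307289}{167737} + \left(-926 + 62790 + 17141670\right) \left(- \frac{1}{222300}\right) = - \frac{307289}{167737} + 17203534 \left(- \frac{1}{222300}\right) = - \frac{307289}{167737} - \frac{8601767}{111150} = - \frac{1476989763629}{18643967550}$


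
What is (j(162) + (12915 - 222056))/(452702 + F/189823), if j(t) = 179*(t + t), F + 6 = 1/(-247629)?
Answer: -7104673453268715/21279565195124459 ≈ -0.33387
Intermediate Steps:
F = -1485775/247629 (F = -6 + 1/(-247629) = -6 - 1/247629 = -1485775/247629 ≈ -6.0000)
j(t) = 358*t (j(t) = 179*(2*t) = 358*t)
(j(162) + (12915 - 222056))/(452702 + F/189823) = (358*162 + (12915 - 222056))/(452702 - 1485775/247629/189823) = (57996 - 209141)/(452702 - 1485775/247629*1/189823) = -151145/(452702 - 1485775/47005679667) = -151145/21279565195124459/47005679667 = -151145*47005679667/21279565195124459 = -7104673453268715/21279565195124459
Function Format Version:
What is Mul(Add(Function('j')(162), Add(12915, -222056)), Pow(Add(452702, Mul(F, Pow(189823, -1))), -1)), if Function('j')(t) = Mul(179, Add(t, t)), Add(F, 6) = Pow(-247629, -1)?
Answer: Rational(-7104673453268715, 21279565195124459) ≈ -0.33387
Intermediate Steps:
F = Rational(-1485775, 247629) (F = Add(-6, Pow(-247629, -1)) = Add(-6, Rational(-1, 247629)) = Rational(-1485775, 247629) ≈ -6.0000)
Function('j')(t) = Mul(358, t) (Function('j')(t) = Mul(179, Mul(2, t)) = Mul(358, t))
Mul(Add(Function('j')(162), Add(12915, -222056)), Pow(Add(452702, Mul(F, Pow(189823, -1))), -1)) = Mul(Add(Mul(358, 162), Add(12915, -222056)), Pow(Add(452702, Mul(Rational(-1485775, 247629), Pow(189823, -1))), -1)) = Mul(Add(57996, -209141), Pow(Add(452702, Mul(Rational(-1485775, 247629), Rational(1, 189823))), -1)) = Mul(-151145, Pow(Add(452702, Rational(-1485775, 47005679667)), -1)) = Mul(-151145, Pow(Rational(21279565195124459, 47005679667), -1)) = Mul(-151145, Rational(47005679667, 21279565195124459)) = Rational(-7104673453268715, 21279565195124459)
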